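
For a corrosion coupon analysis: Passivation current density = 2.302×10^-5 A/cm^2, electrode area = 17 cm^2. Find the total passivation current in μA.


I = i_pass * A, then convert A → μA (×10^6)
I = 2.302×10^-5 * 17 * 10^6 = 391.34 μA

391.34 μA


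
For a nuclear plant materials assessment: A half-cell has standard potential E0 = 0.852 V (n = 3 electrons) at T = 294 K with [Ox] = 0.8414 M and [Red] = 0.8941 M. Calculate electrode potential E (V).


Apply the Nernst equation: E = E0 + (RT/nF)*ln([Ox]/[Red])
Step 1: RT/nF = 8.314*294/(3*96485) = 0.00844455 V
Step 2: [Ox]/[Red] = 0.8414/0.8941 = 0.941058
Step 3: ln(0.941058) = -0.060751
Step 4: correction = 0.00844455 * -0.060751 = -0.001 V
E = 0.852 + -0.001 = 0.851 V

0.851 V


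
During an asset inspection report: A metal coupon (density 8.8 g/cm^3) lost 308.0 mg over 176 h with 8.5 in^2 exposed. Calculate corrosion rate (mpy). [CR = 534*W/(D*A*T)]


Apply the mpy weight-loss relation: CR = 534 * W / (D * A * T)
Numerator: 534 * 308.0 = 164472.0
Denominator: 8.8 * 8.5 * 176 = 13164.8
CR = 164472.0 / 13164.8 = 12.493 mpy

12.493 mpy


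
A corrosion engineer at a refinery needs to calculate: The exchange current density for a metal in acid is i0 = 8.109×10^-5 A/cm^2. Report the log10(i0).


i0 = 8.109×10^-5 A/cm^2
log10(i0) = -4.091

-4.091


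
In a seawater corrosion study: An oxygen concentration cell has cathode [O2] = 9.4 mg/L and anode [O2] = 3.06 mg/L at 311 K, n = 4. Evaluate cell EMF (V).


Apply the Nernst concentration-cell relation: E = (RT/nF)*ln(C_cathode/C_anode)
RT/nF = 8.314*311/(4*96485) = 0.00669963 V
ln(9.4/3.06) = 1.12229
E = 0.00669963 * 1.12229 = 0.00752 V

0.00752 V


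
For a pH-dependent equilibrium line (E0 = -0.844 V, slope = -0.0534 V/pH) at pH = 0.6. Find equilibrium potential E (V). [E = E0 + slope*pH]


Apply the Pourbaix line equation: E = E0 + slope*pH
E = -0.844 + (-0.0534)*0.6 = -0.844 + (-0.03204) = -0.87604 V
Rounded to 4 decimal places: E = -0.8760 V

-0.8760 V


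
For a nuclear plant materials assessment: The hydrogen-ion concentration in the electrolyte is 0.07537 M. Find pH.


pH = −log10[H+]
pH = −log10(0.07537) = 1.12

1.12


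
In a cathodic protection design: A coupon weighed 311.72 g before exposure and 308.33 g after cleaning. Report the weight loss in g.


Weight loss = initial − final
WL = 311.72 − 308.33 = 3.39 g

3.39 g


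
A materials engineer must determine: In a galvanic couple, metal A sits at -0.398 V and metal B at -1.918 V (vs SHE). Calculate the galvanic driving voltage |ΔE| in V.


Driving voltage is the absolute potential difference.
|ΔE| = |-0.398 − (-1.918)| = 1.52 V

1.52 V


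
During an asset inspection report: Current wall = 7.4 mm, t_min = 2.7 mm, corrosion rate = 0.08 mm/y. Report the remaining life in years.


Apply the remaining-life relation: RL = (t_current − t_min) / CR
RL = (7.4 − 2.7) / 0.08 = 4.7 / 0.08 = 58.8 years

58.8 years


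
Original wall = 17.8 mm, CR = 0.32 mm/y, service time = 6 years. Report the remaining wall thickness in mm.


Remaining wall = original − CR × time
t = 17.8 − 0.32*6 = 17.8 − 1.92 = 15.88 mm

15.88 mm


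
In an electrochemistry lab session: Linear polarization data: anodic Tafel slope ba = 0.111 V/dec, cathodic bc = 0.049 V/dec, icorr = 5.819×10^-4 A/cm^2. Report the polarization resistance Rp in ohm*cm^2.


Apply the Stern-Geary equation: Rp = ba*bc / (2.303*icorr*(ba+bc))
ba*bc = 0.111*0.049 = 0.005439
ba+bc = 0.16; 2.303*icorr*(ba+bc) = 2.303*5.819×10^-4*0.16 = 2.1441851×10^-4
Rp = 0.005439 / 2.1441851×10^-4 = 25.37 ohm*cm^2

25.37 ohm*cm^2


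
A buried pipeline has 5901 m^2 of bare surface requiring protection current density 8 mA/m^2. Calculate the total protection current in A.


I = area * current density, then convert mA → A (÷1000)
I = 5901 * 8 / 1000 = 47.21 A

47.21 A


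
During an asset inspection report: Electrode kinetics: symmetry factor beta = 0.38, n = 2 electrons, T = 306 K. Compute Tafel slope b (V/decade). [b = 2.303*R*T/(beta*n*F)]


Apply the Tafel slope relation: b = 2.303*R*T/(beta*n*F)
Numerator: 2.303 * 8.314 * 306 = 5859.03
Denominator: 0.38 * 2 * 96485 = 73328.6
b = 5859.03 / 73328.6 = 0.0799 V/decade

0.0799 V/decade


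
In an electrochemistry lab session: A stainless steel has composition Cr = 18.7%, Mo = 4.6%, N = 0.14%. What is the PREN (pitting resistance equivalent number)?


Apply the PREN formula: PREN = Cr + 3.3*Mo + 16*N
PREN = 18.7 + 3.3*4.6 + 16*0.14
PREN = 18.7 + 15.18 + 2.24 = 36.12

36.12


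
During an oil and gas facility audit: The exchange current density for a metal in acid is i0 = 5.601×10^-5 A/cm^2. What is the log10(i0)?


i0 = 5.601×10^-5 A/cm^2
log10(i0) = -4.252

-4.252


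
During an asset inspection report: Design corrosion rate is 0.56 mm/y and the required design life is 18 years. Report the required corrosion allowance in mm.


Corrosion allowance = CR × design life
CA = 0.56 * 18 = 10.08 mm

10.08 mm


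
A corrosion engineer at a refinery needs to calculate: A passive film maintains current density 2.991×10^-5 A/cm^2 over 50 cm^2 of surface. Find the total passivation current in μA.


I = i_pass * A, then convert A → μA (×10^6)
I = 2.991×10^-5 * 50 * 10^6 = 1495.5 μA

1495.5 μA


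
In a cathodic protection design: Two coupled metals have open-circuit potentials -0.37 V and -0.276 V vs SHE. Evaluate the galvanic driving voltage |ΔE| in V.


Driving voltage is the absolute potential difference.
|ΔE| = |-0.37 − (-0.276)| = 0.094 V

0.094 V


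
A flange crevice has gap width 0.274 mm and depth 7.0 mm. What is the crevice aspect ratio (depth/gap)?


Aspect ratio = depth / gap
Ratio = 7.0 / 0.274 = 25.5

25.5


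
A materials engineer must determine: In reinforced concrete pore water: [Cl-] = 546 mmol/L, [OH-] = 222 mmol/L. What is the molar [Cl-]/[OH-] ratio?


Threshold parameter = [Cl-] / [OH-] (molar basis; both in mmol/L, so units cancel)
Ratio = 546 / 222 = 2.46

2.46


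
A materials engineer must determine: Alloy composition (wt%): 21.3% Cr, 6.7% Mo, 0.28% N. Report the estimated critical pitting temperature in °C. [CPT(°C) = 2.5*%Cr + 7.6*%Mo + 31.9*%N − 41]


Apply the ASTM G48 empirical CPT estimate: CPT(°C) = 2.5*%Cr + 7.6*%Mo + 31.9*%N − 41
2.5*21.3 = 53.25; 7.6*6.7 = 50.92; 31.9*0.28 = 8.932
CPT = 53.25 + 50.92 + 8.932 − 41 = 72.102 °C
Rounded to 0.1 °C: CPT ≈ 72.1 °C

72.1 °C


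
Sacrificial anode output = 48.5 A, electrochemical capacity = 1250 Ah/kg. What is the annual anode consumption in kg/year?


Annual consumption = current * hours per year / capacity
Rate = 48.5 * 8760 / 1250 = 339.9 kg/year

339.9 kg/year


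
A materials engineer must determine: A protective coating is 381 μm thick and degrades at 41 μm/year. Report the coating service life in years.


Service life = thickness / degradation rate
Life = 381 / 41 = 9.3 years

9.3 years


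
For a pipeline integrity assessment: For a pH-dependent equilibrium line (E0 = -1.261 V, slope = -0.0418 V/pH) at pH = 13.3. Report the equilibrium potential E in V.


Apply the Pourbaix line equation: E = E0 + slope*pH
E = -1.261 + (-0.0418)*13.3 = -1.261 + (-0.55594) = -1.81694 V
Rounded to 4 decimal places: E = -1.8169 V

-1.8169 V


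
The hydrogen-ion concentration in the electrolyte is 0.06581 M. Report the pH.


pH = −log10[H+]
pH = −log10(0.06581) = 1.18

1.18


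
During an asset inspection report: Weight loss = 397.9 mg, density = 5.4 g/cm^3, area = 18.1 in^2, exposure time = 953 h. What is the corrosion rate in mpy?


Apply the mpy weight-loss relation: CR = 534 * W / (D * A * T)
Numerator: 534 * 397.9 = 212478.6
Denominator: 5.4 * 18.1 * 953 = 93146.22
CR = 212478.6 / 93146.22 = 2.2811 mpy

2.2811 mpy


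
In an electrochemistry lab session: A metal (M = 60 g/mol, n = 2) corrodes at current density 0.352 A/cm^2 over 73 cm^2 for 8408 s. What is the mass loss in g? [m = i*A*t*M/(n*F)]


Apply Faraday's law: m = i*A*t*M / (n*F)
Total charge passed Q = i*A*t = 0.352*73*8408 = 216051.968 C
m = Q*M/(n*F) = 216051.968*60/(2*96485) = 67.177 g

67.177 g


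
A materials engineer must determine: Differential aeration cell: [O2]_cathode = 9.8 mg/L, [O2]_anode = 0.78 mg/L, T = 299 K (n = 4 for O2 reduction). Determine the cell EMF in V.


Apply the Nernst concentration-cell relation: E = (RT/nF)*ln(C_cathode/C_anode)
RT/nF = 8.314*299/(4*96485) = 0.00644112 V
ln(9.8/0.78) = 2.53084
E = 0.00644112 * 2.53084 = 0.0163 V

0.0163 V


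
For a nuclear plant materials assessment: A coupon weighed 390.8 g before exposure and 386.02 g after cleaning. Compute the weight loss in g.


Weight loss = initial − final
WL = 390.8 − 386.02 = 4.78 g

4.78 g


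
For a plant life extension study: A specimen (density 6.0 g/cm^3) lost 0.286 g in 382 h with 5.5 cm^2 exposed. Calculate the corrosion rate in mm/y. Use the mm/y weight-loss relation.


Apply the mm/y weight-loss relation: CR = 87600 * W / (D * A * T)
Numerator: 87600 * 0.286 = 25053.6
Denominator: 6.0 * 5.5 * 382 = 12606.0
CR = 25053.6 / 12606.0 = 1.98743 mm/y

1.98743 mm/y


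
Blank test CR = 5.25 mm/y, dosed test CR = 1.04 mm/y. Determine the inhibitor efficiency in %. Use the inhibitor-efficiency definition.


Apply the inhibitor-efficiency definition: IE = (CR_blank − CR_inh)/CR_blank × 100
IE = (5.25 − 1.04) / 5.25 × 100
IE = 4.21 / 5.25 × 100 = 80.2 %

80.2 %


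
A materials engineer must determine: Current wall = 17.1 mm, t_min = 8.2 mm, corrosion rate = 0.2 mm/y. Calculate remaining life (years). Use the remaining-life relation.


Apply the remaining-life relation: RL = (t_current − t_min) / CR
RL = (17.1 − 8.2) / 0.2 = 8.9 / 0.2 = 44.5 years

44.5 years


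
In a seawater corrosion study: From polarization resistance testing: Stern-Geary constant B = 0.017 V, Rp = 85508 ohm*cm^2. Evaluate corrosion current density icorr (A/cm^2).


Apply the Stern-Geary relation: icorr = B / Rp
icorr = 0.017 / 85508 = 1.988×10^-7 A/cm^2

1.988×10^-7 A/cm^2


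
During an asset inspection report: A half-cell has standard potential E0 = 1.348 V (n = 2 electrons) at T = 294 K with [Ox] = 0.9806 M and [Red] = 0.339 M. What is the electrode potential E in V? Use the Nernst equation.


Apply the Nernst equation: E = E0 + (RT/nF)*ln([Ox]/[Red])
Step 1: RT/nF = 8.314*294/(2*96485) = 0.01266682 V
Step 2: [Ox]/[Red] = 0.9806/0.339 = 2.892625
Step 3: ln(2.892625) = 1.062164
Step 4: correction = 0.01266682 * 1.062164 = 0.013 V
E = 1.348 + 0.013 = 1.361 V

1.361 V


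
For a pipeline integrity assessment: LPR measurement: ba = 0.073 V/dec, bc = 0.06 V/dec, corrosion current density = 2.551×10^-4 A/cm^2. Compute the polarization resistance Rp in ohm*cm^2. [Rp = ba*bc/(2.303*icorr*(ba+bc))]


Apply the Stern-Geary equation: Rp = ba*bc / (2.303*icorr*(ba+bc))
ba*bc = 0.073*0.06 = 0.00438
ba+bc = 0.133; 2.303*icorr*(ba+bc) = 2.303*2.551×10^-4*0.133 = 7.8136875×10^-5
Rp = 0.00438 / 7.8136875×10^-5 = 56.06 ohm*cm^2

56.06 ohm*cm^2


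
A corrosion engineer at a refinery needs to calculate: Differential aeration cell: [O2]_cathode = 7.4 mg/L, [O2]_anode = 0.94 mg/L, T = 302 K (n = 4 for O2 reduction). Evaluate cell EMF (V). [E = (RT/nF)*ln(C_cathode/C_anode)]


Apply the Nernst concentration-cell relation: E = (RT/nF)*ln(C_cathode/C_anode)
RT/nF = 8.314*302/(4*96485) = 0.00650575 V
ln(7.4/0.94) = 2.06336
E = 0.00650575 * 2.06336 = 0.01342 V

0.01342 V


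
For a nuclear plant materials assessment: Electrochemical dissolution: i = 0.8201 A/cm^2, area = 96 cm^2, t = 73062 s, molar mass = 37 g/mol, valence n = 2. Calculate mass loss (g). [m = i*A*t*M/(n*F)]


Apply Faraday's law: m = i*A*t*M / (n*F)
Total charge passed Q = i*A*t = 0.8201*96*73062 = 5752142.0352 C
m = Q*M/(n*F) = 5752142.0352*37/(2*96485) = 1102.91369 g

1102.91369 g


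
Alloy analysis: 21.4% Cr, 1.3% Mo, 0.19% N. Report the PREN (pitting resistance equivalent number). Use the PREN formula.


Apply the PREN formula: PREN = Cr + 3.3*Mo + 16*N
PREN = 21.4 + 3.3*1.3 + 16*0.19
PREN = 21.4 + 4.29 + 3.04 = 28.73

28.73


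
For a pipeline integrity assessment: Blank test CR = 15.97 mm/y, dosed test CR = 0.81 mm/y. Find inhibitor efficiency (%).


Apply the inhibitor-efficiency definition: IE = (CR_blank − CR_inh)/CR_blank × 100
IE = (15.97 − 0.81) / 15.97 × 100
IE = 15.16 / 15.97 × 100 = 94.9 %

94.9 %


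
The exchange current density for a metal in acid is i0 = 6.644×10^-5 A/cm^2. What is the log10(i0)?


i0 = 6.644×10^-5 A/cm^2
log10(i0) = -4.178

-4.178


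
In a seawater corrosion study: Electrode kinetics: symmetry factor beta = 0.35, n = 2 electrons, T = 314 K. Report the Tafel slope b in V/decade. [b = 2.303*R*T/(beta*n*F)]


Apply the Tafel slope relation: b = 2.303*R*T/(beta*n*F)
Numerator: 2.303 * 8.314 * 314 = 6012.2
Denominator: 0.35 * 2 * 96485 = 67539.5
b = 6012.2 / 67539.5 = 0.089 V/decade

0.089 V/decade


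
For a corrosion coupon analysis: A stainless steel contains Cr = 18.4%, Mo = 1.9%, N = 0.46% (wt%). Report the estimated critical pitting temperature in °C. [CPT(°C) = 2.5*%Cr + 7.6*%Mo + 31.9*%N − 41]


Apply the ASTM G48 empirical CPT estimate: CPT(°C) = 2.5*%Cr + 7.6*%Mo + 31.9*%N − 41
2.5*18.4 = 46; 7.6*1.9 = 14.44; 31.9*0.46 = 14.674
CPT = 46 + 14.44 + 14.674 − 41 = 34.114 °C
Rounded to 0.1 °C: CPT ≈ 34.1 °C

34.1 °C


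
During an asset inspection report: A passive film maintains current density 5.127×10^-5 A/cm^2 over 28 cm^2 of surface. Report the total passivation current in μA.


I = i_pass * A, then convert A → μA (×10^6)
I = 5.127×10^-5 * 28 * 10^6 = 1435.56 μA

1435.56 μA


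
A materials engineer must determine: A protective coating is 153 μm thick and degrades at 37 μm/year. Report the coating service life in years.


Service life = thickness / degradation rate
Life = 153 / 37 = 4.1 years

4.1 years


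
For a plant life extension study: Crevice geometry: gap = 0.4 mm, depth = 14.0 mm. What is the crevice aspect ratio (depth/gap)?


Aspect ratio = depth / gap
Ratio = 14.0 / 0.4 = 35.0

35.0


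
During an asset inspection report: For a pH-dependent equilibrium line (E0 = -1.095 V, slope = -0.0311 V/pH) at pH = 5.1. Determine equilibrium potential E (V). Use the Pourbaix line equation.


Apply the Pourbaix line equation: E = E0 + slope*pH
E = -1.095 + (-0.0311)*5.1 = -1.095 + (-0.15861) = -1.25361 V
Rounded to 3 decimal places: E = -1.254 V

-1.254 V


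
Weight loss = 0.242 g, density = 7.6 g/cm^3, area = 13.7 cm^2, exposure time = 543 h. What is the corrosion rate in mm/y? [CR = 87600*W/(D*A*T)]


Apply the mm/y weight-loss relation: CR = 87600 * W / (D * A * T)
Numerator: 87600 * 0.242 = 21199.2
Denominator: 7.6 * 13.7 * 543 = 56537.16
CR = 21199.2 / 56537.16 = 0.375 mm/y

0.375 mm/y


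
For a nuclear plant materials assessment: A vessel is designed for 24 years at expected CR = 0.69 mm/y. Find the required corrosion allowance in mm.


Corrosion allowance = CR × design life
CA = 0.69 * 24 = 16.56 mm

16.56 mm


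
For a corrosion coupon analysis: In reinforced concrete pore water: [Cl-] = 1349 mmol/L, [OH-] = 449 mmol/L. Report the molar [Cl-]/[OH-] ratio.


Threshold parameter = [Cl-] / [OH-] (molar basis; both in mmol/L, so units cancel)
Ratio = 1349 / 449 = 3.0

3.0


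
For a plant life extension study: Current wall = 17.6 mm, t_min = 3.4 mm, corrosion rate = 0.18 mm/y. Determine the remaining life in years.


Apply the remaining-life relation: RL = (t_current − t_min) / CR
RL = (17.6 − 3.4) / 0.18 = 14.2 / 0.18 = 78.9 years

78.9 years


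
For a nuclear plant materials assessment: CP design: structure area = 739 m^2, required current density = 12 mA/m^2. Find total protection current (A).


I = area * current density, then convert mA → A (÷1000)
I = 739 * 12 / 1000 = 8.87 A

8.87 A


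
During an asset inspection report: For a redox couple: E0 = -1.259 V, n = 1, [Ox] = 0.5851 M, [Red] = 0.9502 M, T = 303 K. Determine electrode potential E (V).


Apply the Nernst equation: E = E0 + (RT/nF)*ln([Ox]/[Red])
Step 1: RT/nF = 8.314*303/(1*96485) = 0.02610916 V
Step 2: [Ox]/[Red] = 0.5851/0.9502 = 0.615765
Step 3: ln(0.615765) = -0.48489
Step 4: correction = 0.02610916 * -0.48489 = -0.013 V
E = -1.259 + -0.013 = -1.272 V

-1.272 V


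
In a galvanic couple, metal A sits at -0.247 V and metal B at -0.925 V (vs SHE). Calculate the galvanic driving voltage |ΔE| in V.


Driving voltage is the absolute potential difference.
|ΔE| = |-0.247 − (-0.925)| = 0.678 V

0.678 V


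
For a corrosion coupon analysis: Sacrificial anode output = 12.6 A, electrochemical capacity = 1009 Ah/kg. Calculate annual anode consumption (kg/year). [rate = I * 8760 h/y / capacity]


Annual consumption = current * hours per year / capacity
Rate = 12.6 * 8760 / 1009 = 109.4 kg/year

109.4 kg/year


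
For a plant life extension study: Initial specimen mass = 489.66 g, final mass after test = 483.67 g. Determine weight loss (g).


Weight loss = initial − final
WL = 489.66 − 483.67 = 5.99 g

5.99 g


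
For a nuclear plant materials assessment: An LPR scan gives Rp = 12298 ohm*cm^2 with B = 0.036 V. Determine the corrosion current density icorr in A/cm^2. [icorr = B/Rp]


Apply the Stern-Geary relation: icorr = B / Rp
icorr = 0.036 / 12298 = 2.927×10^-6 A/cm^2

2.927×10^-6 A/cm^2


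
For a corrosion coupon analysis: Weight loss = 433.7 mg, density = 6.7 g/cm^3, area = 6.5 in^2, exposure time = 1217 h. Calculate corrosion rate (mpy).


Apply the mpy weight-loss relation: CR = 534 * W / (D * A * T)
Numerator: 534 * 433.7 = 231595.8
Denominator: 6.7 * 6.5 * 1217 = 53000.35
CR = 231595.8 / 53000.35 = 4.37 mpy

4.37 mpy


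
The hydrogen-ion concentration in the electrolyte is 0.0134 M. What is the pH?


pH = −log10[H+]
pH = −log10(0.0134) = 1.87

1.87


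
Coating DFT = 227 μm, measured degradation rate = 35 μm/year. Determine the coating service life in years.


Service life = thickness / degradation rate
Life = 227 / 35 = 6.5 years

6.5 years


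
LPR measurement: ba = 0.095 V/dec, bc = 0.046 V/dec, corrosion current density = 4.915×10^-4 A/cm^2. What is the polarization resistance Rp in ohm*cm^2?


Apply the Stern-Geary equation: Rp = ba*bc / (2.303*icorr*(ba+bc))
ba*bc = 0.095*0.046 = 0.00437
ba+bc = 0.141; 2.303*icorr*(ba+bc) = 2.303*4.915×10^-4*0.141 = 1.5960135×10^-4
Rp = 0.00437 / 1.5960135×10^-4 = 27.4 ohm*cm^2

27.4 ohm*cm^2


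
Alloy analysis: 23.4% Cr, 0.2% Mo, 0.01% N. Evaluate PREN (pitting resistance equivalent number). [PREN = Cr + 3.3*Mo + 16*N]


Apply the PREN formula: PREN = Cr + 3.3*Mo + 16*N
PREN = 23.4 + 3.3*0.2 + 16*0.01
PREN = 23.4 + 0.66 + 0.16 = 24.22

24.22


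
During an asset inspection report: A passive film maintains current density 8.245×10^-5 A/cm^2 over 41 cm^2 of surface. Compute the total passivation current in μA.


I = i_pass * A, then convert A → μA (×10^6)
I = 8.245×10^-5 * 41 * 10^6 = 3380.45 μA

3380.45 μA


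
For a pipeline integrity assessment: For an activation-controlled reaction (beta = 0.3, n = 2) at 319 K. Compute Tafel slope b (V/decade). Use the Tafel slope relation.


Apply the Tafel slope relation: b = 2.303*R*T/(beta*n*F)
Numerator: 2.303 * 8.314 * 319 = 6107.94
Denominator: 0.3 * 2 * 96485 = 57891.0
b = 6107.94 / 57891.0 = 0.106 V/decade

0.106 V/decade


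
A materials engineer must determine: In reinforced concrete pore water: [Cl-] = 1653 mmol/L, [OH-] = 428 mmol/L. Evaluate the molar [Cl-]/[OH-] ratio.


Threshold parameter = [Cl-] / [OH-] (molar basis; both in mmol/L, so units cancel)
Ratio = 1653 / 428 = 3.86

3.86


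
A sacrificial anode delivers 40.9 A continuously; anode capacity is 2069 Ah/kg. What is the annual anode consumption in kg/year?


Annual consumption = current * hours per year / capacity
Rate = 40.9 * 8760 / 2069 = 173.2 kg/year

173.2 kg/year


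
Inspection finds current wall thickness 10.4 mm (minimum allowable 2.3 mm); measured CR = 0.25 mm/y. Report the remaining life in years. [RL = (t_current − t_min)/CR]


Apply the remaining-life relation: RL = (t_current − t_min) / CR
RL = (10.4 − 2.3) / 0.25 = 8.1 / 0.25 = 32.4 years

32.4 years


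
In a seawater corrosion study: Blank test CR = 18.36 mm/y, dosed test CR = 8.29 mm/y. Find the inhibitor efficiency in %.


Apply the inhibitor-efficiency definition: IE = (CR_blank − CR_inh)/CR_blank × 100
IE = (18.36 − 8.29) / 18.36 × 100
IE = 10.07 / 18.36 × 100 = 54.8 %

54.8 %


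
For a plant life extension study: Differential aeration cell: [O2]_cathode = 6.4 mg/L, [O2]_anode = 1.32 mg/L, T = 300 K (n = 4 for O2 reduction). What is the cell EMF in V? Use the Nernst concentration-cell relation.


Apply the Nernst concentration-cell relation: E = (RT/nF)*ln(C_cathode/C_anode)
RT/nF = 8.314*300/(4*96485) = 0.00646266 V
ln(6.4/1.32) = 1.57867
E = 0.00646266 * 1.57867 = 0.0102 V

0.0102 V


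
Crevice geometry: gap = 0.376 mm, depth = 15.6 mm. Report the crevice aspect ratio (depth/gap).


Aspect ratio = depth / gap
Ratio = 15.6 / 0.376 = 41.5

41.5


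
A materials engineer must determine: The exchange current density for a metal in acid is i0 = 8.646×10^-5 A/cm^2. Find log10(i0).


i0 = 8.646×10^-5 A/cm^2
log10(i0) = -4.063

-4.063


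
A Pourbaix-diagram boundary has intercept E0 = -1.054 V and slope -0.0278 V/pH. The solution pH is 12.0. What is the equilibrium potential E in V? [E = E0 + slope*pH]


Apply the Pourbaix line equation: E = E0 + slope*pH
E = -1.054 + (-0.0278)*12.0 = -1.054 + (-0.3336) = -1.3876 V
Rounded to 4 decimal places: E = -1.3876 V

-1.3876 V


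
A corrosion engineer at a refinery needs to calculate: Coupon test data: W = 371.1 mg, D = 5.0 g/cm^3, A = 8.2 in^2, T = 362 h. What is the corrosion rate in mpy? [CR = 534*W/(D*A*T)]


Apply the mpy weight-loss relation: CR = 534 * W / (D * A * T)
Numerator: 534 * 371.1 = 198167.4
Denominator: 5.0 * 8.2 * 362 = 14842.0
CR = 198167.4 / 14842.0 = 13.3518 mpy

13.3518 mpy


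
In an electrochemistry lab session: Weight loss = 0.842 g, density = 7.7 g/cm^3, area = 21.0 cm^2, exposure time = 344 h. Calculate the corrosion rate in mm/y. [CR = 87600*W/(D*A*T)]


Apply the mm/y weight-loss relation: CR = 87600 * W / (D * A * T)
Numerator: 87600 * 0.842 = 73759.2
Denominator: 7.7 * 21.0 * 344 = 55624.8
CR = 73759.2 / 55624.8 = 1.32601 mm/y

1.32601 mm/y


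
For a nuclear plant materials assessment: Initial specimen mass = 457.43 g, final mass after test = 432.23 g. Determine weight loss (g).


Weight loss = initial − final
WL = 457.43 − 432.23 = 25.2 g

25.2 g


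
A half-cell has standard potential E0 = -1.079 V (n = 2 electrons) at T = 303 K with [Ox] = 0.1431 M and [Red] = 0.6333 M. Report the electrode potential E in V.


Apply the Nernst equation: E = E0 + (RT/nF)*ln([Ox]/[Red])
Step 1: RT/nF = 8.314*303/(2*96485) = 0.01305458 V
Step 2: [Ox]/[Red] = 0.1431/0.6333 = 0.225959
Step 3: ln(0.225959) = -1.487402
Step 4: correction = 0.01305458 * -1.487402 = -0.0194 V
E = -1.079 + -0.0194 = -1.0984 V

-1.0984 V


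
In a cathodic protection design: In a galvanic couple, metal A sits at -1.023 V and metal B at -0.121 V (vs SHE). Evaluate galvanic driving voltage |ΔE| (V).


Driving voltage is the absolute potential difference.
|ΔE| = |-1.023 − (-0.121)| = 0.902 V

0.902 V


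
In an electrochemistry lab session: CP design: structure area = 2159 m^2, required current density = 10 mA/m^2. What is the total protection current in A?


I = area * current density, then convert mA → A (÷1000)
I = 2159 * 10 / 1000 = 21.59 A

21.59 A


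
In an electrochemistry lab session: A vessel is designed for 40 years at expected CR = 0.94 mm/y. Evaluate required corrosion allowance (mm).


Corrosion allowance = CR × design life
CA = 0.94 * 40 = 37.6 mm

37.6 mm


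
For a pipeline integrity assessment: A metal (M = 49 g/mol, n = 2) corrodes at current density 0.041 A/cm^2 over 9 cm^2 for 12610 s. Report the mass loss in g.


Apply Faraday's law: m = i*A*t*M / (n*F)
Total charge passed Q = i*A*t = 0.041*9*12610 = 4653.09 C
m = Q*M/(n*F) = 4653.09*49/(2*96485) = 1.18154 g

1.18154 g


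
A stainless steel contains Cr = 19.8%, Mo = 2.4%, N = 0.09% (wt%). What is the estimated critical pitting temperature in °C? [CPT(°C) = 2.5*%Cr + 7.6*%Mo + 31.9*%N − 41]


Apply the ASTM G48 empirical CPT estimate: CPT(°C) = 2.5*%Cr + 7.6*%Mo + 31.9*%N − 41
2.5*19.8 = 49.5; 7.6*2.4 = 18.24; 31.9*0.09 = 2.871
CPT = 49.5 + 18.24 + 2.871 − 41 = 29.611 °C
Rounded to 0.1 °C: CPT ≈ 29.6 °C

29.6 °C


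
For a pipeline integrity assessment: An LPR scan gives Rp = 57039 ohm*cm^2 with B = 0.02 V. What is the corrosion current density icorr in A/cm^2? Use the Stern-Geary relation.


Apply the Stern-Geary relation: icorr = B / Rp
icorr = 0.02 / 57039 = 3.506×10^-7 A/cm^2

3.506×10^-7 A/cm^2


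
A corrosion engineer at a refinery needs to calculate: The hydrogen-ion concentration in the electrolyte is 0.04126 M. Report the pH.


pH = −log10[H+]
pH = −log10(0.04126) = 1.38

1.38


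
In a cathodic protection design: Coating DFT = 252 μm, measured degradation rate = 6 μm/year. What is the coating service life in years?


Service life = thickness / degradation rate
Life = 252 / 6 = 42.0 years

42.0 years


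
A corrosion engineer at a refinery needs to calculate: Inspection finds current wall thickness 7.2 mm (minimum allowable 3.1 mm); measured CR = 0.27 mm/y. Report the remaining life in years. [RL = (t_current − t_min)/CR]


Apply the remaining-life relation: RL = (t_current − t_min) / CR
RL = (7.2 − 3.1) / 0.27 = 4.1 / 0.27 = 15.2 years

15.2 years


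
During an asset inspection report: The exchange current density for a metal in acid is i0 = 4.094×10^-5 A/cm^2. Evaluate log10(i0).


i0 = 4.094×10^-5 A/cm^2
log10(i0) = -4.388

-4.388


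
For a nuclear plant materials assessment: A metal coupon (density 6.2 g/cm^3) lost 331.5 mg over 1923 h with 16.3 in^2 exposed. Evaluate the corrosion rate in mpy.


Apply the mpy weight-loss relation: CR = 534 * W / (D * A * T)
Numerator: 534 * 331.5 = 177021.0
Denominator: 6.2 * 16.3 * 1923 = 194338.38
CR = 177021.0 / 194338.38 = 0.91089 mpy

0.91089 mpy


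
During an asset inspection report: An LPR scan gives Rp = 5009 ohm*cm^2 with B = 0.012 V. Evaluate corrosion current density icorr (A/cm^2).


Apply the Stern-Geary relation: icorr = B / Rp
icorr = 0.012 / 5009 = 2.396×10^-6 A/cm^2

2.396×10^-6 A/cm^2


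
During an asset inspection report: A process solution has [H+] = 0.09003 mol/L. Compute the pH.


pH = −log10[H+]
pH = −log10(0.09003) = 1.05

1.05


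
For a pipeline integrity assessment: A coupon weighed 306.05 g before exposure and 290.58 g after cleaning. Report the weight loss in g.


Weight loss = initial − final
WL = 306.05 − 290.58 = 15.47 g

15.47 g


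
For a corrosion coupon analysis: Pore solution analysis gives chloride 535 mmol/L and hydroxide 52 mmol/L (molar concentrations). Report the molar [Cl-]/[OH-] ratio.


Threshold parameter = [Cl-] / [OH-] (molar basis; both in mmol/L, so units cancel)
Ratio = 535 / 52 = 10.29

10.29


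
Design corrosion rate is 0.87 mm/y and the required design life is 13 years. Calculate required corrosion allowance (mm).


Corrosion allowance = CR × design life
CA = 0.87 * 13 = 11.31 mm

11.31 mm


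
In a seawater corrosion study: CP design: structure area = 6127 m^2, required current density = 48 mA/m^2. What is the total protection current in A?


I = area * current density, then convert mA → A (÷1000)
I = 6127 * 48 / 1000 = 294.1 A

294.1 A


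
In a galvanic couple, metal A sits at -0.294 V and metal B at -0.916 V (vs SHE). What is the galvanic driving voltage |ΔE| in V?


Driving voltage is the absolute potential difference.
|ΔE| = |-0.294 − (-0.916)| = 0.622 V

0.622 V


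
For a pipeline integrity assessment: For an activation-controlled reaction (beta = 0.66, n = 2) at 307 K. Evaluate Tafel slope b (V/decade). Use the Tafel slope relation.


Apply the Tafel slope relation: b = 2.303*R*T/(beta*n*F)
Numerator: 2.303 * 8.314 * 307 = 5878.17
Denominator: 0.66 * 2 * 96485 = 127360.2
b = 5878.17 / 127360.2 = 0.046 V/decade

0.046 V/decade


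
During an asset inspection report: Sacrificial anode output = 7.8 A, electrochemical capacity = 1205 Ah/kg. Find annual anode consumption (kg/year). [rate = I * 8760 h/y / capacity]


Annual consumption = current * hours per year / capacity
Rate = 7.8 * 8760 / 1205 = 56.7 kg/year

56.7 kg/year


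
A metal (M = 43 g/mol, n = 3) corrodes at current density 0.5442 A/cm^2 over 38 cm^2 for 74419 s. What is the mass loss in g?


Apply Faraday's law: m = i*A*t*M / (n*F)
Total charge passed Q = i*A*t = 0.5442*38*74419 = 1538955.1524 C
m = Q*M/(n*F) = 1538955.1524*43/(3*96485) = 228.6195 g

228.6195 g


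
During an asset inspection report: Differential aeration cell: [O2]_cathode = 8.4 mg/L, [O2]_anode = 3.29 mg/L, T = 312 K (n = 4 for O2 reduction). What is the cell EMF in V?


Apply the Nernst concentration-cell relation: E = (RT/nF)*ln(C_cathode/C_anode)
RT/nF = 8.314*312/(4*96485) = 0.00672117 V
ln(8.4/3.29) = 0.93734
E = 0.00672117 * 0.93734 = 0.0063 V

0.0063 V


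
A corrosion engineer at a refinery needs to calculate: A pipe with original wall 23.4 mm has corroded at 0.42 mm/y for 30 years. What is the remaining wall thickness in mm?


Remaining wall = original − CR × time
t = 23.4 − 0.42*30 = 23.4 − 12.6 = 10.8 mm

10.8 mm


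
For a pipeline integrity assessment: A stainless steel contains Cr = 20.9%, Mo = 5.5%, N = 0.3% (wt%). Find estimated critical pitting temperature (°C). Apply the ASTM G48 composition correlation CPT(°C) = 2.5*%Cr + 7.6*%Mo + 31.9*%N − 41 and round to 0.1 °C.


Apply the ASTM G48 empirical CPT estimate: CPT(°C) = 2.5*%Cr + 7.6*%Mo + 31.9*%N − 41
2.5*20.9 = 52.25; 7.6*5.5 = 41.8; 31.9*0.3 = 9.57
CPT = 52.25 + 41.8 + 9.57 − 41 = 62.62 °C
Rounded to 0.1 °C: CPT ≈ 62.6 °C

62.6 °C


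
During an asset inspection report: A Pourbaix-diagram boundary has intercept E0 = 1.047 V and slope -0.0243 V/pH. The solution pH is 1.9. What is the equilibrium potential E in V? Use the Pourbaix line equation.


Apply the Pourbaix line equation: E = E0 + slope*pH
E = 1.047 + (-0.0243)*1.9 = 1.047 + (-0.04617) = 1.00083 V
Rounded to 4 decimal places: E = 1.0008 V

1.0008 V


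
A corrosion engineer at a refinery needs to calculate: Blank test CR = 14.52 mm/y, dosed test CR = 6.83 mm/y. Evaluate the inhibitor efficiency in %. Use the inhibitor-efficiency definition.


Apply the inhibitor-efficiency definition: IE = (CR_blank − CR_inh)/CR_blank × 100
IE = (14.52 − 6.83) / 14.52 × 100
IE = 7.69 / 14.52 × 100 = 53.0 %

53.0 %


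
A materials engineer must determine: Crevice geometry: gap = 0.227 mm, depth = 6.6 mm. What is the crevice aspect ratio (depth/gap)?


Aspect ratio = depth / gap
Ratio = 6.6 / 0.227 = 29.1

29.1


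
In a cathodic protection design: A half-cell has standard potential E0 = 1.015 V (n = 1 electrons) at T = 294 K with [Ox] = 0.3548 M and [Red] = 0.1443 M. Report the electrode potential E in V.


Apply the Nernst equation: E = E0 + (RT/nF)*ln([Ox]/[Red])
Step 1: RT/nF = 8.314*294/(1*96485) = 0.02533364 V
Step 2: [Ox]/[Red] = 0.3548/0.1443 = 2.458766
Step 3: ln(2.458766) = 0.89966
Step 4: correction = 0.02533364 * 0.89966 = 0.023 V
E = 1.015 + 0.023 = 1.038 V

1.038 V


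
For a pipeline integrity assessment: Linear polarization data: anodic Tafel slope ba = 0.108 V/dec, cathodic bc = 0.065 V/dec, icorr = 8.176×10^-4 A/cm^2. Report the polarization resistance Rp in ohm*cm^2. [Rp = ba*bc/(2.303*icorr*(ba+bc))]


Apply the Stern-Geary equation: Rp = ba*bc / (2.303*icorr*(ba+bc))
ba*bc = 0.108*0.065 = 0.00702
ba+bc = 0.173; 2.303*icorr*(ba+bc) = 2.303*8.176×10^-4*0.173 = 3.2574737×10^-4
Rp = 0.00702 / 3.2574737×10^-4 = 21.55 ohm*cm^2

21.55 ohm*cm^2


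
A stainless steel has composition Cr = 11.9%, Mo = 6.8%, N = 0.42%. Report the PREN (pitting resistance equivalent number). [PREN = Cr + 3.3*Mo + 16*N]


Apply the PREN formula: PREN = Cr + 3.3*Mo + 16*N
PREN = 11.9 + 3.3*6.8 + 16*0.42
PREN = 11.9 + 22.44 + 6.72 = 41.06

41.06


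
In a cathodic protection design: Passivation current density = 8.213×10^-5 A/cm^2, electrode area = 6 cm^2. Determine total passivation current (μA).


I = i_pass * A, then convert A → μA (×10^6)
I = 8.213×10^-5 * 6 * 10^6 = 492.78 μA

492.78 μA


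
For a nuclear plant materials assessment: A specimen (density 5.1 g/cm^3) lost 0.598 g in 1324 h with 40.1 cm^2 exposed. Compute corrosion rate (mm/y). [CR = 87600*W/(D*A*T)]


Apply the mm/y weight-loss relation: CR = 87600 * W / (D * A * T)
Numerator: 87600 * 0.598 = 52384.8
Denominator: 5.1 * 40.1 * 1324 = 270771.24
CR = 52384.8 / 270771.24 = 0.193465 mm/y

0.193465 mm/y


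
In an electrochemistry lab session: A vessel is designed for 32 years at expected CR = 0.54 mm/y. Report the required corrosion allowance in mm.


Corrosion allowance = CR × design life
CA = 0.54 * 32 = 17.28 mm

17.28 mm


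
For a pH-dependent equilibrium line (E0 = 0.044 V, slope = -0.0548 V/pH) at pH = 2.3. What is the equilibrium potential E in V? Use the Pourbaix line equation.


Apply the Pourbaix line equation: E = E0 + slope*pH
E = 0.044 + (-0.0548)*2.3 = 0.044 + (-0.12604) = -0.08204 V
Rounded to 4 decimal places: E = -0.0820 V

-0.0820 V


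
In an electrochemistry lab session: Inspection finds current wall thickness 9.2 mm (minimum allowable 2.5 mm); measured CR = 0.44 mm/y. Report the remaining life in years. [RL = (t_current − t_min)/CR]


Apply the remaining-life relation: RL = (t_current − t_min) / CR
RL = (9.2 − 2.5) / 0.44 = 6.7 / 0.44 = 15.2 years

15.2 years


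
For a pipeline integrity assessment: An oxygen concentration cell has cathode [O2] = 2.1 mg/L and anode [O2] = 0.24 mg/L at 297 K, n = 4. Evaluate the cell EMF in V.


Apply the Nernst concentration-cell relation: E = (RT/nF)*ln(C_cathode/C_anode)
RT/nF = 8.314*297/(4*96485) = 0.00639804 V
ln(2.1/0.24) = 2.16905
E = 0.00639804 * 2.16905 = 0.01388 V

0.01388 V


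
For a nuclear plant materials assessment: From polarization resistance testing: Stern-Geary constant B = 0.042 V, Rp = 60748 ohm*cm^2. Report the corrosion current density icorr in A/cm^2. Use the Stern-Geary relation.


Apply the Stern-Geary relation: icorr = B / Rp
icorr = 0.042 / 60748 = 6.914×10^-7 A/cm^2

6.914×10^-7 A/cm^2


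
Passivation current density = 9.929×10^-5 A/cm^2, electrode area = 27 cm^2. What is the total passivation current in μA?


I = i_pass * A, then convert A → μA (×10^6)
I = 9.929×10^-5 * 27 * 10^6 = 2680.83 μA

2680.83 μA


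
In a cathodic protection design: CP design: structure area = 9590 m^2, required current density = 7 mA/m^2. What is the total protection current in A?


I = area * current density, then convert mA → A (÷1000)
I = 9590 * 7 / 1000 = 67.13 A

67.13 A


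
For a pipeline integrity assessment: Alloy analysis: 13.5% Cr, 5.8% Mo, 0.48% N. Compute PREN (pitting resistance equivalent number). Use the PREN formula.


Apply the PREN formula: PREN = Cr + 3.3*Mo + 16*N
PREN = 13.5 + 3.3*5.8 + 16*0.48
PREN = 13.5 + 19.14 + 7.68 = 40.32

40.32


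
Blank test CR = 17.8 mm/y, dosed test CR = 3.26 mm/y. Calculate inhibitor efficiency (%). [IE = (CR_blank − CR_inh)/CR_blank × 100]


Apply the inhibitor-efficiency definition: IE = (CR_blank − CR_inh)/CR_blank × 100
IE = (17.8 − 3.26) / 17.8 × 100
IE = 14.54 / 17.8 × 100 = 81.7 %

81.7 %


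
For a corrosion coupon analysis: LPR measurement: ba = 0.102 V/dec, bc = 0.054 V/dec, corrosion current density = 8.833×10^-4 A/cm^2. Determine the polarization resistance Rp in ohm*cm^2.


Apply the Stern-Geary equation: Rp = ba*bc / (2.303*icorr*(ba+bc))
ba*bc = 0.102*0.054 = 0.005508
ba+bc = 0.156; 2.303*icorr*(ba+bc) = 2.303*8.833×10^-4*0.156 = 3.1734142×10^-4
Rp = 0.005508 / 3.1734142×10^-4 = 17.4 ohm*cm^2

17.4 ohm*cm^2


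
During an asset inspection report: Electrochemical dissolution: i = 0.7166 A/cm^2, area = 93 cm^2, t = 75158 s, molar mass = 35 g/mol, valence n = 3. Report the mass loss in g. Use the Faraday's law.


Apply Faraday's law: m = i*A*t*M / (n*F)
Total charge passed Q = i*A*t = 0.7166*93*75158 = 5008814.7204 C
m = Q*M/(n*F) = 5008814.7204*35/(3*96485) = 605.65033 g

605.65033 g


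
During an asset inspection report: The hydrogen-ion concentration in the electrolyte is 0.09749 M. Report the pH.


pH = −log10[H+]
pH = −log10(0.09749) = 1.01

1.01


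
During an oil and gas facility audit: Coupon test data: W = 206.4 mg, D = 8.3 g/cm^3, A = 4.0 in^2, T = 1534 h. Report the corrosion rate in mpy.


Apply the mpy weight-loss relation: CR = 534 * W / (D * A * T)
Numerator: 534 * 206.4 = 110217.6
Denominator: 8.3 * 4.0 * 1534 = 50928.8
CR = 110217.6 / 50928.8 = 2.164 mpy

2.164 mpy


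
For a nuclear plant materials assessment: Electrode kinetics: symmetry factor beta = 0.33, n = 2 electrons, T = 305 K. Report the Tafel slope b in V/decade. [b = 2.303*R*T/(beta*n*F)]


Apply the Tafel slope relation: b = 2.303*R*T/(beta*n*F)
Numerator: 2.303 * 8.314 * 305 = 5839.88
Denominator: 0.33 * 2 * 96485 = 63680.1
b = 5839.88 / 63680.1 = 0.0917 V/decade

0.0917 V/decade


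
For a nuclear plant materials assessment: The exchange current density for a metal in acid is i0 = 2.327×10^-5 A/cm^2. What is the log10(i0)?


i0 = 2.327×10^-5 A/cm^2
log10(i0) = -4.633

-4.633


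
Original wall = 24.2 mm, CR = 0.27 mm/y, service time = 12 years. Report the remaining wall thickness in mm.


Remaining wall = original − CR × time
t = 24.2 − 0.27*12 = 24.2 − 3.24 = 20.96 mm

20.96 mm


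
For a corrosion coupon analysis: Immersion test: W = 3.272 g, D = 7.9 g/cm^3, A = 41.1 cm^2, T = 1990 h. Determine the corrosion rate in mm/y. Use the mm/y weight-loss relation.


Apply the mm/y weight-loss relation: CR = 87600 * W / (D * A * T)
Numerator: 87600 * 3.272 = 286627.2
Denominator: 7.9 * 41.1 * 1990 = 646133.1
CR = 286627.2 / 646133.1 = 0.443604 mm/y

0.443604 mm/y


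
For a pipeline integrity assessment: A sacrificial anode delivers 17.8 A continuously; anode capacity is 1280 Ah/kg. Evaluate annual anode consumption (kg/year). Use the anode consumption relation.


Annual consumption = current * hours per year / capacity
Rate = 17.8 * 8760 / 1280 = 121.8 kg/year

121.8 kg/year


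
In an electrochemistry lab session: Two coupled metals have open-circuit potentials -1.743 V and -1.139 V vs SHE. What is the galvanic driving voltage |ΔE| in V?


Driving voltage is the absolute potential difference.
|ΔE| = |-1.743 − (-1.139)| = 0.604 V

0.604 V


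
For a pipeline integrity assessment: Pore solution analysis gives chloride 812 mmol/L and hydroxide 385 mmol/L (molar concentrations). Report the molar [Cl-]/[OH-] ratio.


Threshold parameter = [Cl-] / [OH-] (molar basis; both in mmol/L, so units cancel)
Ratio = 812 / 385 = 2.11

2.11


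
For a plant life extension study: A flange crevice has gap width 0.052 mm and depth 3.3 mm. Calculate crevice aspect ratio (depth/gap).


Aspect ratio = depth / gap
Ratio = 3.3 / 0.052 = 63.5

63.5


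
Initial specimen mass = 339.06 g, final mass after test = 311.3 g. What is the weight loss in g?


Weight loss = initial − final
WL = 339.06 − 311.3 = 27.76 g

27.76 g


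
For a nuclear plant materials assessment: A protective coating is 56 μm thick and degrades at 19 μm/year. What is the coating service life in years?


Service life = thickness / degradation rate
Life = 56 / 19 = 2.9 years

2.9 years
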